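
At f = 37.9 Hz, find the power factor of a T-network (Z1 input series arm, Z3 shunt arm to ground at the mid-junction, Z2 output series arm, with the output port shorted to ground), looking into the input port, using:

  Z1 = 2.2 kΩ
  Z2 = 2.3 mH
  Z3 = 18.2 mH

Step 1 — Angular frequency: ω = 2π·f = 2π·37.9 = 238.1 rad/s.
Step 2 — Component impedances:
  Z1: Z = R = 2200 Ω
  Z2: Z = jωL = j·238.1·0.0023 = 0 + j0.5477 Ω
  Z3: Z = jωL = j·238.1·0.0182 = 0 + j4.334 Ω
Step 3 — With the output port shorted to ground, the output series arm Z2 runs from the junction to ground; the shunt arm Z3 also runs from the junction to ground. They appear in parallel: Z3 || Z2 = 0 + j0.4863 Ω.
Step 4 — Series with input arm Z1: Z_in = Z1 + (Z3 || Z2) = 2200 + j0.4863 Ω = 2200∠0.0° Ω.
Step 5 — Power factor: PF = cos(φ) = Re(Z)/|Z| = 2200/2200 = 1.
Step 6 — Type: Im(Z) = 0.4863 ⇒ lagging (phase φ = 0.0°).

PF = 1 (lagging, φ = 0.0°)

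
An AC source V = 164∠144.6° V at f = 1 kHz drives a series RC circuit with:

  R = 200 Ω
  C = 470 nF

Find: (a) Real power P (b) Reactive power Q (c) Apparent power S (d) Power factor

Step 1 — Angular frequency: ω = 2π·f = 2π·1000 = 6283 rad/s.
Step 2 — Component impedances:
  R: Z = R = 200 Ω
  C: Z = 1/(jωC) = -j/(ω·C) = 0 - j338.6 Ω
Step 3 — Series combination: Z_total = R + C = 200 - j338.6 Ω = 393.3∠-59.4° Ω.
Step 4 — Source phasor: V = 164∠144.6° V = -133.7 + j95 V.
Step 5 — Current: I = V / Z = -0.3809 - j0.1698 A = 0.417∠-156.0° A.
Step 6 — Complex power: S = V·I* = 34.78 - j58.89 VA.
Step 7 — Real power: P = Re(S) = 34.78 W.
Step 8 — Reactive power: Q = Im(S) = -58.89 VAR.
Step 9 — Apparent power: |S| = 68.39 VA.
Step 10 — Power factor: PF = P/|S| = 0.5085 (leading).

(a) P = 34.78 W  (b) Q = -58.89 VAR  (c) S = 68.39 VA  (d) PF = 0.5085 (leading)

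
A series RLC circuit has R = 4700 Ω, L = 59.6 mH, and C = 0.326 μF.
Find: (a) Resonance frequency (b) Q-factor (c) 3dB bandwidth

Step 1 — Resonance: ω₀ = 1/√(LC) = 1/√(0.0596·3.26e-07) = 7174 rad/s.
Step 2 — f₀ = ω₀/(2π) = 1142 Hz.
Step 3 — Series Q: Q = ω₀L/R = 7174·0.0596/4700 = 0.09097.
Step 4 — Bandwidth: Δω = ω₀/Q = 7.886e+04 rad/s; BW = Δω/(2π) = 1.255e+04 Hz.

(a) f₀ = 1142 Hz  (b) Q = 0.09097  (c) BW = 1.255e+04 Hz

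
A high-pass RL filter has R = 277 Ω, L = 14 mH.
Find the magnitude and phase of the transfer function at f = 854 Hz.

Step 1 — Angular frequency: ω = 2π·854 = 5366 rad/s.
Step 2 — Transfer function: H(jω) = jωL/(R + jωL).
Step 3 — Numerator jωL = j·75.12; denominator R + jωL = 277 + j75.12.
Step 4 — H = 0.06851 + j0.2526.
Step 5 — Magnitude: |H| = 0.2617 (-11.6 dB); phase: φ = 74.8°.

|H| = 0.2617 (-11.6 dB), φ = 74.8°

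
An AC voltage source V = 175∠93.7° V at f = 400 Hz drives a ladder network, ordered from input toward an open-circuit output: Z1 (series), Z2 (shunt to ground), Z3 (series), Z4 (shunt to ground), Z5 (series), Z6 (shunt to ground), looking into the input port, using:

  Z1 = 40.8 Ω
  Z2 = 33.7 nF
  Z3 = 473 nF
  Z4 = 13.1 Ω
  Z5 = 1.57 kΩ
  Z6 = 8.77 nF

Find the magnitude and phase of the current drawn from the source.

Step 1 — Angular frequency: ω = 2π·f = 2π·400 = 2513 rad/s.
Step 2 — Component impedances:
  Z1: Z = R = 40.8 Ω
  Z2: Z = 1/(jωC) = -j/(ω·C) = 0 - j1.181e+04 Ω
  Z3: Z = 1/(jωC) = -j/(ω·C) = 0 - j841.2 Ω
  Z4: Z = R = 13.1 Ω
  Z5: Z = R = 1570 Ω
  Z6: Z = 1/(jωC) = -j/(ω·C) = 0 - j4.537e+04 Ω
Step 3 — Ladder network (open output): work backward from the far end, alternating series and parallel combinations. Z_in = 52.22 - j785.3 Ω = 787∠-86.2° Ω.
Step 4 — Source phasor: V = 175∠93.7° V = -11.29 + j174.6 V.
Step 5 — Ohm's law: I = V / Z_total = (-11.29 + j174.6) / (52.22 - j785.3) = -0.2224 + j0.0004044 A.
Step 6 — Convert to polar: |I| = 0.2224 A, ∠I = 179.9°.

I = 0.2224∠179.9° A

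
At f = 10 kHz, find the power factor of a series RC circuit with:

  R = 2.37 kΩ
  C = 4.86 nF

Step 1 — Angular frequency: ω = 2π·f = 2π·1e+04 = 6.283e+04 rad/s.
Step 2 — Component impedances:
  R: Z = R = 2370 Ω
  C: Z = 1/(jωC) = -j/(ω·C) = 0 - j3275 Ω
Step 3 — Series combination: Z_total = R + C = 2370 - j3275 Ω = 4042∠-54.1° Ω.
Step 4 — Power factor: PF = cos(φ) = Re(Z)/|Z| = 2370/4042 = 0.5863.
Step 5 — Type: Im(Z) = -3275 ⇒ leading (phase φ = -54.1°).

PF = 0.5863 (leading, φ = -54.1°)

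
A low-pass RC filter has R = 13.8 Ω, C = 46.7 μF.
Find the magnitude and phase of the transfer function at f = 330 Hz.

Step 1 — Angular frequency: ω = 2π·330 = 2073 rad/s.
Step 2 — Transfer function: H(jω) = 1/(1 + jωRC).
Step 3 — Denominator: 1 + jωRC = 1 + j·2073·13.8·4.67e-05 = 1 + j1.336.
Step 4 — H = 0.359 - j0.4797.
Step 5 — Magnitude: |H| = 0.5992 (-4.4 dB); phase: φ = -53.2°.

|H| = 0.5992 (-4.4 dB), φ = -53.2°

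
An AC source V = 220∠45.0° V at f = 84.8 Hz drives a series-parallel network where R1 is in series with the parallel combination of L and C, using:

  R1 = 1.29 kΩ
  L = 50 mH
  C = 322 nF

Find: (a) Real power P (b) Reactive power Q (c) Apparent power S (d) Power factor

Step 1 — Angular frequency: ω = 2π·f = 2π·84.8 = 532.8 rad/s.
Step 2 — Component impedances:
  R1: Z = R = 1290 Ω
  L: Z = jωL = j·532.8·0.05 = 0 + j26.64 Ω
  C: Z = 1/(jωC) = -j/(ω·C) = 0 - j5829 Ω
Step 3 — Parallel branch: L || C = 1/(1/L + 1/C) = 0 + j26.76 Ω.
Step 4 — Series with R1: Z_total = R1 + (L || C) = 1290 + j26.76 Ω = 1290∠1.2° Ω.
Step 5 — Source phasor: V = 220∠45.0° V = 155.6 + j155.6 V.
Step 6 — Current: I = V / Z = 0.123 + j0.118 A = 0.1705∠43.8° A.
Step 7 — Complex power: S = V·I* = 37.5 + j0.7781 VA.
Step 8 — Real power: P = Re(S) = 37.5 W.
Step 9 — Reactive power: Q = Im(S) = 0.7781 VAR.
Step 10 — Apparent power: |S| = 37.51 VA.
Step 11 — Power factor: PF = P/|S| = 0.9998 (lagging).

(a) P = 37.5 W  (b) Q = 0.7781 VAR  (c) S = 37.51 VA  (d) PF = 0.9998 (lagging)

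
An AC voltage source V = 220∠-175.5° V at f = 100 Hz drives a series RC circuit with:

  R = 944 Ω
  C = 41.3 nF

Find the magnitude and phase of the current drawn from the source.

Step 1 — Angular frequency: ω = 2π·f = 2π·100 = 628.3 rad/s.
Step 2 — Component impedances:
  R: Z = R = 944 Ω
  C: Z = 1/(jωC) = -j/(ω·C) = 0 - j3.854e+04 Ω
Step 3 — Series combination: Z_total = R + C = 944 - j3.854e+04 Ω = 3.855e+04∠-88.6° Ω.
Step 4 — Source phasor: V = 220∠-175.5° V = -219.3 - j17.26 V.
Step 5 — Ohm's law: I = V / Z_total = (-219.3 - j17.26) / (944 - j3.854e+04) = 0.0003083 - j0.005699 A.
Step 6 — Convert to polar: |I| = 0.005707 A, ∠I = -86.9°.

I = 0.005707∠-86.9° A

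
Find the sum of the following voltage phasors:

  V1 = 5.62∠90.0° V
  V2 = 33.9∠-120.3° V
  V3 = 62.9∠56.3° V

Step 1 — Convert each phasor to rectangular form:
  V1 = 5.62·(cos(90.0°) + j·sin(90.0°)) = 0 + j5.62 V
  V2 = 33.9·(cos(-120.3°) + j·sin(-120.3°)) = -17.1 - j29.27 V
  V3 = 62.9·(cos(56.3°) + j·sin(56.3°)) = 34.9 + j52.33 V
Step 2 — Sum components: V_total = 17.8 + j28.68 V.
Step 3 — Convert to polar: |V_total| = 33.75 V, ∠V_total = 58.2°.

V_total = 33.75∠58.2° V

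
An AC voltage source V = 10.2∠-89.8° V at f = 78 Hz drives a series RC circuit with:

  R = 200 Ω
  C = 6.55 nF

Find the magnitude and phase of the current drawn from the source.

Step 1 — Angular frequency: ω = 2π·f = 2π·78 = 490.1 rad/s.
Step 2 — Component impedances:
  R: Z = R = 200 Ω
  C: Z = 1/(jωC) = -j/(ω·C) = 0 - j3.115e+05 Ω
Step 3 — Series combination: Z_total = R + C = 200 - j3.115e+05 Ω = 3.115e+05∠-90.0° Ω.
Step 4 — Source phasor: V = 10.2∠-89.8° V = 0.0356 - j10.2 V.
Step 5 — Ohm's law: I = V / Z_total = (0.0356 - j10.2) / (200 - j3.115e+05) = 3.274e-05 + j9.327e-08 A.
Step 6 — Convert to polar: |I| = 3.274e-05 A, ∠I = 0.2°.

I = 3.274e-05∠0.2° A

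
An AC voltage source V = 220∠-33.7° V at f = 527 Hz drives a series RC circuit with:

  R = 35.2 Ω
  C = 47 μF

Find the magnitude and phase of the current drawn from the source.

Step 1 — Angular frequency: ω = 2π·f = 2π·527 = 3311 rad/s.
Step 2 — Component impedances:
  R: Z = R = 35.2 Ω
  C: Z = 1/(jωC) = -j/(ω·C) = 0 - j6.426 Ω
Step 3 — Series combination: Z_total = R + C = 35.2 - j6.426 Ω = 35.78∠-10.3° Ω.
Step 4 — Source phasor: V = 220∠-33.7° V = 183 - j122.1 V.
Step 5 — Ohm's law: I = V / Z_total = (183 - j122.1) / (35.2 - j6.426) = 5.645 - j2.437 A.
Step 6 — Convert to polar: |I| = 6.148 A, ∠I = -23.4°.

I = 6.148∠-23.4° A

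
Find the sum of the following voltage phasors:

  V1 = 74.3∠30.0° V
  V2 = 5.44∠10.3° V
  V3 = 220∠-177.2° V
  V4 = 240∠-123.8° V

Step 1 — Convert each phasor to rectangular form:
  V1 = 74.3·(cos(30.0°) + j·sin(30.0°)) = 64.35 + j37.15 V
  V2 = 5.44·(cos(10.3°) + j·sin(10.3°)) = 5.352 + j0.9727 V
  V3 = 220·(cos(-177.2°) + j·sin(-177.2°)) = -219.7 - j10.75 V
  V4 = 240·(cos(-123.8°) + j·sin(-123.8°)) = -133.5 - j199.4 V
Step 2 — Sum components: V_total = -283.6 - j172.1 V.
Step 3 — Convert to polar: |V_total| = 331.7 V, ∠V_total = -148.8°.

V_total = 331.7∠-148.8° V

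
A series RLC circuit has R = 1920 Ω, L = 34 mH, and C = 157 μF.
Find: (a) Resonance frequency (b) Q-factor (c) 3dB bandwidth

Step 1 — Resonance: ω₀ = 1/√(LC) = 1/√(0.034·0.000157) = 432.8 rad/s.
Step 2 — f₀ = ω₀/(2π) = 68.89 Hz.
Step 3 — Series Q: Q = ω₀L/R = 432.8·0.034/1920 = 0.007665.
Step 4 — Bandwidth: Δω = ω₀/Q = 5.647e+04 rad/s; BW = Δω/(2π) = 8988 Hz.

(a) f₀ = 68.89 Hz  (b) Q = 0.007665  (c) BW = 8988 Hz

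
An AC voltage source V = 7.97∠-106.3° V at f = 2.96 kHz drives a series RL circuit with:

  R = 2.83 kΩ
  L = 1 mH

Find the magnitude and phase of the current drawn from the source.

Step 1 — Angular frequency: ω = 2π·f = 2π·2960 = 1.86e+04 rad/s.
Step 2 — Component impedances:
  R: Z = R = 2830 Ω
  L: Z = jωL = j·1.86e+04·0.001 = 0 + j18.6 Ω
Step 3 — Series combination: Z_total = R + L = 2830 + j18.6 Ω = 2830∠0.4° Ω.
Step 4 — Source phasor: V = 7.97∠-106.3° V = -2.237 - j7.65 V.
Step 5 — Ohm's law: I = V / Z_total = (-2.237 - j7.65) / (2830 + j18.6) = -0.0008082 - j0.002698 A.
Step 6 — Convert to polar: |I| = 0.002816 A, ∠I = -106.7°.

I = 0.002816∠-106.7° A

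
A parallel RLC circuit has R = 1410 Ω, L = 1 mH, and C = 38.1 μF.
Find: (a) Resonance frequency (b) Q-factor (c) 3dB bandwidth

Step 1 — Resonance: ω₀ = 1/√(LC) = 1/√(0.001·3.81e-05) = 5123 rad/s.
Step 2 — f₀ = ω₀/(2π) = 815.4 Hz.
Step 3 — Parallel Q: Q = R/(ω₀L) = 1410/(5123·0.001) = 275.2.
Step 4 — Bandwidth: Δω = ω₀/Q = 18.61 rad/s; BW = Δω/(2π) = 2.963 Hz.

(a) f₀ = 815.4 Hz  (b) Q = 275.2  (c) BW = 2.963 Hz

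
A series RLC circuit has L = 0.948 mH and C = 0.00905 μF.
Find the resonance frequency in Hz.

Step 1 — Resonance condition Im(Z)=0 gives ω₀ = 1/√(LC).
Step 2 — ω₀ = 1/√(0.000948·9.05e-09) = 3.414e+05 rad/s.
Step 3 — f₀ = ω₀/(2π) = 5.434e+04 Hz.

f₀ = 5.434e+04 Hz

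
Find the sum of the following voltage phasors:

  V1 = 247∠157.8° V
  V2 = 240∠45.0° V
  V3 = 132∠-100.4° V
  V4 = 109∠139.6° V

Step 1 — Convert each phasor to rectangular form:
  V1 = 247·(cos(157.8°) + j·sin(157.8°)) = -228.7 + j93.33 V
  V2 = 240·(cos(45.0°) + j·sin(45.0°)) = 169.7 + j169.7 V
  V3 = 132·(cos(-100.4°) + j·sin(-100.4°)) = -23.83 - j129.8 V
  V4 = 109·(cos(139.6°) + j·sin(139.6°)) = -83.01 + j70.65 V
Step 2 — Sum components: V_total = -165.8 + j203.8 V.
Step 3 — Convert to polar: |V_total| = 262.8 V, ∠V_total = 129.1°.

V_total = 262.8∠129.1° V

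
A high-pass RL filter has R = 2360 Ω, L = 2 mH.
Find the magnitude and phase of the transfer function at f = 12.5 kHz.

Step 1 — Angular frequency: ω = 2π·1.25e+04 = 7.854e+04 rad/s.
Step 2 — Transfer function: H(jω) = jωL/(R + jωL).
Step 3 — Numerator jωL = j·157.1; denominator R + jωL = 2360 + j157.1.
Step 4 — H = 0.004411 + j0.06627.
Step 5 — Magnitude: |H| = 0.06641 (-23.6 dB); phase: φ = 86.2°.

|H| = 0.06641 (-23.6 dB), φ = 86.2°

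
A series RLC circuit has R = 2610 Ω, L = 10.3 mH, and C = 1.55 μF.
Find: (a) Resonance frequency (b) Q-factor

Step 1 — Resonance condition Im(Z)=0 gives ω₀ = 1/√(LC).
Step 2 — ω₀ = 1/√(0.0103·1.55e-06) = 7914 rad/s.
Step 3 — f₀ = ω₀/(2π) = 1260 Hz.
Step 4 — Series Q: Q = ω₀L/R = 7914·0.0103/2610 = 0.03123.

(a) f₀ = 1260 Hz  (b) Q = 0.03123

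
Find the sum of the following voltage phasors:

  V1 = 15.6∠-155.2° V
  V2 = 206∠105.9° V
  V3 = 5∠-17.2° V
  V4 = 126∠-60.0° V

Step 1 — Convert each phasor to rectangular form:
  V1 = 15.6·(cos(-155.2°) + j·sin(-155.2°)) = -14.16 - j6.543 V
  V2 = 206·(cos(105.9°) + j·sin(105.9°)) = -56.44 + j198.1 V
  V3 = 5·(cos(-17.2°) + j·sin(-17.2°)) = 4.776 - j1.479 V
  V4 = 126·(cos(-60.0°) + j·sin(-60.0°)) = 63 - j109.1 V
Step 2 — Sum components: V_total = -2.821 + j80.98 V.
Step 3 — Convert to polar: |V_total| = 81.03 V, ∠V_total = 92.0°.

V_total = 81.03∠92.0° V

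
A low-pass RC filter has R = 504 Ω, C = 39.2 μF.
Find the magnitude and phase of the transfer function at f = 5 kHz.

Step 1 — Angular frequency: ω = 2π·5000 = 3.142e+04 rad/s.
Step 2 — Transfer function: H(jω) = 1/(1 + jωRC).
Step 3 — Denominator: 1 + jωRC = 1 + j·3.142e+04·504·3.92e-05 = 1 + j620.7.
Step 4 — H = 2.596e-06 - j0.001611.
Step 5 — Magnitude: |H| = 0.001611 (-55.9 dB); phase: φ = -89.9°.

|H| = 0.001611 (-55.9 dB), φ = -89.9°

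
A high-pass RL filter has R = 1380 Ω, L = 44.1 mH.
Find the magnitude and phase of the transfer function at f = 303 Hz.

Step 1 — Angular frequency: ω = 2π·303 = 1904 rad/s.
Step 2 — Transfer function: H(jω) = jωL/(R + jωL).
Step 3 — Numerator jωL = j·83.96; denominator R + jωL = 1380 + j83.96.
Step 4 — H = 0.003688 + j0.06061.
Step 5 — Magnitude: |H| = 0.06073 (-24.3 dB); phase: φ = 86.5°.

|H| = 0.06073 (-24.3 dB), φ = 86.5°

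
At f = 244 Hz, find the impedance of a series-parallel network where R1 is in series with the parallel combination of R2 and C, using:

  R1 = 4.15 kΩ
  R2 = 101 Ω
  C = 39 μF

Step 1 — Angular frequency: ω = 2π·f = 2π·244 = 1533 rad/s.
Step 2 — Component impedances:
  R1: Z = R = 4150 Ω
  R2: Z = R = 101 Ω
  C: Z = 1/(jωC) = -j/(ω·C) = 0 - j16.72 Ω
Step 3 — Parallel branch: R2 || C = 1/(1/R2 + 1/C) = 2.696 - j16.28 Ω.
Step 4 — Series with R1: Z_total = R1 + (R2 || C) = 4153 - j16.28 Ω = 4153∠-0.2° Ω.

Z = 4153 - j16.28 Ω = 4153∠-0.2° Ω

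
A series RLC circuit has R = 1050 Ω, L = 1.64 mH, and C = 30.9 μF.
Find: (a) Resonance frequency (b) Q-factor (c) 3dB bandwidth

Step 1 — Resonance condition Im(Z)=0 gives ω₀ = 1/√(LC).
Step 2 — ω₀ = 1/√(0.00164·3.09e-05) = 4442 rad/s.
Step 3 — f₀ = ω₀/(2π) = 707 Hz.
Step 4 — Series Q: Q = ω₀L/R = 4442·0.00164/1050 = 0.006938.
Step 5 — 3dB bandwidth: Δω = ω₀/Q = 6.402e+05 rad/s; BW = Δω/(2π) = 1.019e+05 Hz.

(a) f₀ = 707 Hz  (b) Q = 0.006938  (c) BW = 1.019e+05 Hz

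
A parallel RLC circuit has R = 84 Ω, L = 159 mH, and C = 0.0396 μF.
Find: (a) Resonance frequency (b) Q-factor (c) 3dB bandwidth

Step 1 — Resonance: ω₀ = 1/√(LC) = 1/√(0.159·3.96e-08) = 1.26e+04 rad/s.
Step 2 — f₀ = ω₀/(2π) = 2006 Hz.
Step 3 — Parallel Q: Q = R/(ω₀L) = 84/(1.26e+04·0.159) = 0.04192.
Step 4 — Bandwidth: Δω = ω₀/Q = 3.006e+05 rad/s; BW = Δω/(2π) = 4.785e+04 Hz.

(a) f₀ = 2006 Hz  (b) Q = 0.04192  (c) BW = 4.785e+04 Hz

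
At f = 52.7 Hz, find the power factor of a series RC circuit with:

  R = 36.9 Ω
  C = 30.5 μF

Step 1 — Angular frequency: ω = 2π·f = 2π·52.7 = 331.1 rad/s.
Step 2 — Component impedances:
  R: Z = R = 36.9 Ω
  C: Z = 1/(jωC) = -j/(ω·C) = 0 - j99.02 Ω
Step 3 — Series combination: Z_total = R + C = 36.9 - j99.02 Ω = 105.7∠-69.6° Ω.
Step 4 — Power factor: PF = cos(φ) = Re(Z)/|Z| = 36.9/105.67 = 0.3492.
Step 5 — Type: Im(Z) = -99.02 ⇒ leading (phase φ = -69.6°).

PF = 0.3492 (leading, φ = -69.6°)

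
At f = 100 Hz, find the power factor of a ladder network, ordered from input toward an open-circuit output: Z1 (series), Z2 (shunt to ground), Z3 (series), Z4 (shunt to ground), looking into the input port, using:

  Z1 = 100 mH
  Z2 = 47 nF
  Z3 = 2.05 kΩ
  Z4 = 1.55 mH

Step 1 — Angular frequency: ω = 2π·f = 2π·100 = 628.3 rad/s.
Step 2 — Component impedances:
  Z1: Z = jωL = j·628.3·0.1 = 0 + j62.83 Ω
  Z2: Z = 1/(jωC) = -j/(ω·C) = 0 - j3.386e+04 Ω
  Z3: Z = R = 2050 Ω
  Z4: Z = jωL = j·628.3·0.00155 = 0 + j0.9739 Ω
Step 3 — Ladder network (open output): work backward from the far end, alternating series and parallel combinations. Z_in = 2043 - j59.86 Ω = 2044∠-1.7° Ω.
Step 4 — Power factor: PF = cos(φ) = Re(Z)/|Z| = 2042.6/2043.5 = 0.9996.
Step 5 — Type: Im(Z) = -59.86 ⇒ leading (phase φ = -1.7°).

PF = 0.9996 (leading, φ = -1.7°)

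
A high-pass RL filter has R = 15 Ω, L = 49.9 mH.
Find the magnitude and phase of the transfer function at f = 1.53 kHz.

Step 1 — Angular frequency: ω = 2π·1530 = 9613 rad/s.
Step 2 — Transfer function: H(jω) = jωL/(R + jωL).
Step 3 — Numerator jωL = j·479.7; denominator R + jωL = 15 + j479.7.
Step 4 — H = 0.999 + j0.03124.
Step 5 — Magnitude: |H| = 0.9995 (-0.0 dB); phase: φ = 1.8°.

|H| = 0.9995 (-0.0 dB), φ = 1.8°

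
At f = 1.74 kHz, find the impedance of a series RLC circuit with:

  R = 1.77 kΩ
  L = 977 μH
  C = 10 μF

Step 1 — Angular frequency: ω = 2π·f = 2π·1740 = 1.093e+04 rad/s.
Step 2 — Component impedances:
  R: Z = R = 1770 Ω
  L: Z = jωL = j·1.093e+04·0.000977 = 0 + j10.68 Ω
  C: Z = 1/(jωC) = -j/(ω·C) = 0 - j9.147 Ω
Step 3 — Series combination: Z_total = R + L + C = 1770 + j1.534 Ω = 1770∠0.0° Ω.

Z = 1770 + j1.534 Ω = 1770∠0.0° Ω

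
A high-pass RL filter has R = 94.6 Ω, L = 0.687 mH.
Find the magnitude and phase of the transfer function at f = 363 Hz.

Step 1 — Angular frequency: ω = 2π·363 = 2281 rad/s.
Step 2 — Transfer function: H(jω) = jωL/(R + jωL).
Step 3 — Numerator jωL = j·1.567; denominator R + jωL = 94.6 + j1.567.
Step 4 — H = 0.0002743 + j0.01656.
Step 5 — Magnitude: |H| = 0.01656 (-35.6 dB); phase: φ = 89.1°.

|H| = 0.01656 (-35.6 dB), φ = 89.1°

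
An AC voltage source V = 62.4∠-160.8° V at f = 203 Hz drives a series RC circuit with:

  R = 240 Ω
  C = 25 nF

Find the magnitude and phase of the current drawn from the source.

Step 1 — Angular frequency: ω = 2π·f = 2π·203 = 1275 rad/s.
Step 2 — Component impedances:
  R: Z = R = 240 Ω
  C: Z = 1/(jωC) = -j/(ω·C) = 0 - j3.136e+04 Ω
Step 3 — Series combination: Z_total = R + C = 240 - j3.136e+04 Ω = 3.136e+04∠-89.6° Ω.
Step 4 — Source phasor: V = 62.4∠-160.8° V = -58.93 - j20.52 V.
Step 5 — Ohm's law: I = V / Z_total = (-58.93 - j20.52) / (240 - j3.136e+04) = 0.0006399 - j0.001884 A.
Step 6 — Convert to polar: |I| = 0.00199 A, ∠I = -71.2°.

I = 0.00199∠-71.2° A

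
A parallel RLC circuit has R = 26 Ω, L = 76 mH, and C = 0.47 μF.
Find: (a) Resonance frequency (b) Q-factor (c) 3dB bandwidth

Step 1 — Resonance: ω₀ = 1/√(LC) = 1/√(0.076·4.7e-07) = 5291 rad/s.
Step 2 — f₀ = ω₀/(2π) = 842.1 Hz.
Step 3 — Parallel Q: Q = R/(ω₀L) = 26/(5291·0.076) = 0.06466.
Step 4 — Bandwidth: Δω = ω₀/Q = 8.183e+04 rad/s; BW = Δω/(2π) = 1.302e+04 Hz.

(a) f₀ = 842.1 Hz  (b) Q = 0.06466  (c) BW = 1.302e+04 Hz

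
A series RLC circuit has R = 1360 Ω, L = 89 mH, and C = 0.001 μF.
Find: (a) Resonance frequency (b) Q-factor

Step 1 — Resonance condition Im(Z)=0 gives ω₀ = 1/√(LC).
Step 2 — ω₀ = 1/√(0.089·1e-09) = 1.06e+05 rad/s.
Step 3 — f₀ = ω₀/(2π) = 1.687e+04 Hz.
Step 4 — Series Q: Q = ω₀L/R = 1.06e+05·0.089/1360 = 6.937.

(a) f₀ = 1.687e+04 Hz  (b) Q = 6.937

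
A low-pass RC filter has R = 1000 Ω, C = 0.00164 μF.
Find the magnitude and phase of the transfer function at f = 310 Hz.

Step 1 — Angular frequency: ω = 2π·310 = 1948 rad/s.
Step 2 — Transfer function: H(jω) = 1/(1 + jωRC).
Step 3 — Denominator: 1 + jωRC = 1 + j·1948·1000·1.64e-09 = 1 + j0.003194.
Step 4 — H = 1 - j0.003194.
Step 5 — Magnitude: |H| = 1 (-0.0 dB); phase: φ = -0.2°.

|H| = 1 (-0.0 dB), φ = -0.2°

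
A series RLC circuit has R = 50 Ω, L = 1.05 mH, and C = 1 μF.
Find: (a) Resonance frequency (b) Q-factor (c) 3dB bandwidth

Step 1 — Resonance condition Im(Z)=0 gives ω₀ = 1/√(LC).
Step 2 — ω₀ = 1/√(0.00105·1e-06) = 3.086e+04 rad/s.
Step 3 — f₀ = ω₀/(2π) = 4912 Hz.
Step 4 — Series Q: Q = ω₀L/R = 3.086e+04·0.00105/50 = 0.6481.
Step 5 — 3dB bandwidth: Δω = ω₀/Q = 4.762e+04 rad/s; BW = Δω/(2π) = 7579 Hz.

(a) f₀ = 4912 Hz  (b) Q = 0.6481  (c) BW = 7579 Hz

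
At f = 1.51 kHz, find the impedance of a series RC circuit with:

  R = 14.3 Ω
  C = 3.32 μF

Step 1 — Angular frequency: ω = 2π·f = 2π·1510 = 9488 rad/s.
Step 2 — Component impedances:
  R: Z = R = 14.3 Ω
  C: Z = 1/(jωC) = -j/(ω·C) = 0 - j31.75 Ω
Step 3 — Series combination: Z_total = R + C = 14.3 - j31.75 Ω = 34.82∠-65.8° Ω.

Z = 14.3 - j31.75 Ω = 34.82∠-65.8° Ω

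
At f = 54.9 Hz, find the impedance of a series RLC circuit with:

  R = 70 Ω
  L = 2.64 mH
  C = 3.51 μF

Step 1 — Angular frequency: ω = 2π·f = 2π·54.9 = 344.9 rad/s.
Step 2 — Component impedances:
  R: Z = R = 70 Ω
  L: Z = jωL = j·344.9·0.00264 = 0 + j0.9107 Ω
  C: Z = 1/(jωC) = -j/(ω·C) = 0 - j825.9 Ω
Step 3 — Series combination: Z_total = R + L + C = 70 - j825 Ω = 828∠-85.2° Ω.

Z = 70 - j825 Ω = 828∠-85.2° Ω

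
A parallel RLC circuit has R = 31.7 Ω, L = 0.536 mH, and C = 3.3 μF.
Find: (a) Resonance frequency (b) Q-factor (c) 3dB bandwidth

Step 1 — Resonance: ω₀ = 1/√(LC) = 1/√(0.000536·3.3e-06) = 2.378e+04 rad/s.
Step 2 — f₀ = ω₀/(2π) = 3784 Hz.
Step 3 — Parallel Q: Q = R/(ω₀L) = 31.7/(2.378e+04·0.000536) = 2.487.
Step 4 — Bandwidth: Δω = ω₀/Q = 9559 rad/s; BW = Δω/(2π) = 1521 Hz.

(a) f₀ = 3784 Hz  (b) Q = 2.487  (c) BW = 1521 Hz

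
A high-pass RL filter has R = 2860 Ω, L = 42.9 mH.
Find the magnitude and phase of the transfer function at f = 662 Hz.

Step 1 — Angular frequency: ω = 2π·662 = 4159 rad/s.
Step 2 — Transfer function: H(jω) = jωL/(R + jωL).
Step 3 — Numerator jωL = j·178.4; denominator R + jωL = 2860 + j178.4.
Step 4 — H = 0.003878 + j0.06215.
Step 5 — Magnitude: |H| = 0.06227 (-24.1 dB); phase: φ = 86.4°.

|H| = 0.06227 (-24.1 dB), φ = 86.4°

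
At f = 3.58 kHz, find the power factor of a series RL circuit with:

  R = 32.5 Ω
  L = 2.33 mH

Step 1 — Angular frequency: ω = 2π·f = 2π·3580 = 2.249e+04 rad/s.
Step 2 — Component impedances:
  R: Z = R = 32.5 Ω
  L: Z = jωL = j·2.249e+04·0.00233 = 0 + j52.41 Ω
Step 3 — Series combination: Z_total = R + L = 32.5 + j52.41 Ω = 61.67∠58.2° Ω.
Step 4 — Power factor: PF = cos(φ) = Re(Z)/|Z| = 32.5/61.67 = 0.527.
Step 5 — Type: Im(Z) = 52.41 ⇒ lagging (phase φ = 58.2°).

PF = 0.527 (lagging, φ = 58.2°)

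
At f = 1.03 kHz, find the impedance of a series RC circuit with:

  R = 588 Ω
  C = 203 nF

Step 1 — Angular frequency: ω = 2π·f = 2π·1030 = 6472 rad/s.
Step 2 — Component impedances:
  R: Z = R = 588 Ω
  C: Z = 1/(jωC) = -j/(ω·C) = 0 - j761.2 Ω
Step 3 — Series combination: Z_total = R + C = 588 - j761.2 Ω = 961.8∠-52.3° Ω.

Z = 588 - j761.2 Ω = 961.8∠-52.3° Ω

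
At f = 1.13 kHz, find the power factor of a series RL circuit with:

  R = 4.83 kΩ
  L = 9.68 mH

Step 1 — Angular frequency: ω = 2π·f = 2π·1130 = 7100 rad/s.
Step 2 — Component impedances:
  R: Z = R = 4830 Ω
  L: Z = jωL = j·7100·0.00968 = 0 + j68.73 Ω
Step 3 — Series combination: Z_total = R + L = 4830 + j68.73 Ω = 4830∠0.8° Ω.
Step 4 — Power factor: PF = cos(φ) = Re(Z)/|Z| = 4830/4830.5 = 0.9999.
Step 5 — Type: Im(Z) = 68.73 ⇒ lagging (phase φ = 0.8°).

PF = 0.9999 (lagging, φ = 0.8°)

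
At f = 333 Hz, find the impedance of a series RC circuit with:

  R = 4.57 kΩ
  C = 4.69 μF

Step 1 — Angular frequency: ω = 2π·f = 2π·333 = 2092 rad/s.
Step 2 — Component impedances:
  R: Z = R = 4570 Ω
  C: Z = 1/(jωC) = -j/(ω·C) = 0 - j101.9 Ω
Step 3 — Series combination: Z_total = R + C = 4570 - j101.9 Ω = 4571∠-1.3° Ω.

Z = 4570 - j101.9 Ω = 4571∠-1.3° Ω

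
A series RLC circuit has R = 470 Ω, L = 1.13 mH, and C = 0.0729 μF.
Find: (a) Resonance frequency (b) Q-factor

Step 1 — Resonance condition Im(Z)=0 gives ω₀ = 1/√(LC).
Step 2 — ω₀ = 1/√(0.00113·7.29e-08) = 1.102e+05 rad/s.
Step 3 — f₀ = ω₀/(2π) = 1.754e+04 Hz.
Step 4 — Series Q: Q = ω₀L/R = 1.102e+05·0.00113/470 = 0.2649.

(a) f₀ = 1.754e+04 Hz  (b) Q = 0.2649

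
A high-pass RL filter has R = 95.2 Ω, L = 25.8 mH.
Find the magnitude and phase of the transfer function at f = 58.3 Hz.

Step 1 — Angular frequency: ω = 2π·58.3 = 366.3 rad/s.
Step 2 — Transfer function: H(jω) = jωL/(R + jωL).
Step 3 — Numerator jωL = j·9.451; denominator R + jωL = 95.2 + j9.451.
Step 4 — H = 0.009759 + j0.0983.
Step 5 — Magnitude: |H| = 0.09879 (-20.1 dB); phase: φ = 84.3°.

|H| = 0.09879 (-20.1 dB), φ = 84.3°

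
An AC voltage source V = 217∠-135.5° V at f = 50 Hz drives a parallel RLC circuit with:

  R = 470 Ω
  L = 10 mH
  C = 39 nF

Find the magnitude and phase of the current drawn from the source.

Step 1 — Angular frequency: ω = 2π·f = 2π·50 = 314.2 rad/s.
Step 2 — Component impedances:
  R: Z = R = 470 Ω
  L: Z = jωL = j·314.2·0.01 = 0 + j3.142 Ω
  C: Z = 1/(jωC) = -j/(ω·C) = 0 - j8.162e+04 Ω
Step 3 — Parallel combination: 1/Z_total = 1/R + 1/L + 1/C; Z_total = 0.021 + j3.142 Ω = 3.142∠89.6° Ω.
Step 4 — Source phasor: V = 217∠-135.5° V = -154.8 - j152.1 V.
Step 5 — Ohm's law: I = V / Z_total = (-154.8 - j152.1) / (0.021 + j3.142) = -48.74 + j48.94 A.
Step 6 — Convert to polar: |I| = 69.07 A, ∠I = 134.9°.

I = 69.07∠134.9° A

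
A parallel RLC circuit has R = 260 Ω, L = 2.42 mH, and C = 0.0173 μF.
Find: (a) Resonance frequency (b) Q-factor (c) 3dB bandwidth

Step 1 — Resonance: ω₀ = 1/√(LC) = 1/√(0.00242·1.73e-08) = 1.546e+05 rad/s.
Step 2 — f₀ = ω₀/(2π) = 2.46e+04 Hz.
Step 3 — Parallel Q: Q = R/(ω₀L) = 260/(1.546e+05·0.00242) = 0.6952.
Step 4 — Bandwidth: Δω = ω₀/Q = 2.223e+05 rad/s; BW = Δω/(2π) = 3.538e+04 Hz.

(a) f₀ = 2.46e+04 Hz  (b) Q = 0.6952  (c) BW = 3.538e+04 Hz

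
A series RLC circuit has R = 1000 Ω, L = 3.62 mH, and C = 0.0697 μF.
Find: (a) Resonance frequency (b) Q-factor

Step 1 — Resonance condition Im(Z)=0 gives ω₀ = 1/√(LC).
Step 2 — ω₀ = 1/√(0.00362·6.97e-08) = 6.295e+04 rad/s.
Step 3 — f₀ = ω₀/(2π) = 1.002e+04 Hz.
Step 4 — Series Q: Q = ω₀L/R = 6.295e+04·0.00362/1000 = 0.2279.

(a) f₀ = 1.002e+04 Hz  (b) Q = 0.2279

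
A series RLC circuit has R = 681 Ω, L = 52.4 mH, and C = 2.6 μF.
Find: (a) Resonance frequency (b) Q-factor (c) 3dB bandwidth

Step 1 — Resonance: ω₀ = 1/√(LC) = 1/√(0.0524·2.6e-06) = 2709 rad/s.
Step 2 — f₀ = ω₀/(2π) = 431.2 Hz.
Step 3 — Series Q: Q = ω₀L/R = 2709·0.0524/681 = 0.2085.
Step 4 — Bandwidth: Δω = ω₀/Q = 1.3e+04 rad/s; BW = Δω/(2π) = 2068 Hz.

(a) f₀ = 431.2 Hz  (b) Q = 0.2085  (c) BW = 2068 Hz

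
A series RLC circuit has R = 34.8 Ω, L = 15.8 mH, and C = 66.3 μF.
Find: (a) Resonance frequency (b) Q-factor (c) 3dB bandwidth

Step 1 — Resonance: ω₀ = 1/√(LC) = 1/√(0.0158·6.63e-05) = 977 rad/s.
Step 2 — f₀ = ω₀/(2π) = 155.5 Hz.
Step 3 — Series Q: Q = ω₀L/R = 977·0.0158/34.8 = 0.4436.
Step 4 — Bandwidth: Δω = ω₀/Q = 2203 rad/s; BW = Δω/(2π) = 350.5 Hz.

(a) f₀ = 155.5 Hz  (b) Q = 0.4436  (c) BW = 350.5 Hz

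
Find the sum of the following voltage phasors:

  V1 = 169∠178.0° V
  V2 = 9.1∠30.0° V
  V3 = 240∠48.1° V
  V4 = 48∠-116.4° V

Step 1 — Convert each phasor to rectangular form:
  V1 = 169·(cos(178.0°) + j·sin(178.0°)) = -168.9 + j5.898 V
  V2 = 9.1·(cos(30.0°) + j·sin(30.0°)) = 7.881 + j4.55 V
  V3 = 240·(cos(48.1°) + j·sin(48.1°)) = 160.3 + j178.6 V
  V4 = 48·(cos(-116.4°) + j·sin(-116.4°)) = -21.34 - j42.99 V
Step 2 — Sum components: V_total = -22.08 + j146.1 V.
Step 3 — Convert to polar: |V_total| = 147.7 V, ∠V_total = 98.6°.

V_total = 147.7∠98.6° V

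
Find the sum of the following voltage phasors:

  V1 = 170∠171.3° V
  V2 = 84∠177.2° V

Step 1 — Convert each phasor to rectangular form:
  V1 = 170·(cos(171.3°) + j·sin(171.3°)) = -168 + j25.71 V
  V2 = 84·(cos(177.2°) + j·sin(177.2°)) = -83.9 + j4.103 V
Step 2 — Sum components: V_total = -251.9 + j29.82 V.
Step 3 — Convert to polar: |V_total| = 253.7 V, ∠V_total = 173.3°.

V_total = 253.7∠173.3° V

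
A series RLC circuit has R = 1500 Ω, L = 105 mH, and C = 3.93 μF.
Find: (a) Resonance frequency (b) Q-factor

Step 1 — Resonance condition Im(Z)=0 gives ω₀ = 1/√(LC).
Step 2 — ω₀ = 1/√(0.105·3.93e-06) = 1557 rad/s.
Step 3 — f₀ = ω₀/(2π) = 247.8 Hz.
Step 4 — Series Q: Q = ω₀L/R = 1557·0.105/1500 = 0.109.

(a) f₀ = 247.8 Hz  (b) Q = 0.109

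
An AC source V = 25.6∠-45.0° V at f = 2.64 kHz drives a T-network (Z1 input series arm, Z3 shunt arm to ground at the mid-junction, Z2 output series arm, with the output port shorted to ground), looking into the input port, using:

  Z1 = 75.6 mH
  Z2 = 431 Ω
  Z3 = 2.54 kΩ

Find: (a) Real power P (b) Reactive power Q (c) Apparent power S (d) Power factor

Step 1 — Angular frequency: ω = 2π·f = 2π·2640 = 1.659e+04 rad/s.
Step 2 — Component impedances:
  Z1: Z = jωL = j·1.659e+04·0.0756 = 0 + j1254 Ω
  Z2: Z = R = 431 Ω
  Z3: Z = R = 2540 Ω
Step 3 — With the output port shorted to ground, the output series arm Z2 runs from the junction to ground; the shunt arm Z3 also runs from the junction to ground. They appear in parallel: Z3 || Z2 = 368.5 Ω.
Step 4 — Series with input arm Z1: Z_in = Z1 + (Z3 || Z2) = 368.5 + j1254 Ω = 1307∠73.6° Ω.
Step 5 — Source phasor: V = 25.6∠-45.0° V = 18.1 - j18.1 V.
Step 6 — Current: I = V / Z = -0.009383 - j0.01719 A = 0.01959∠-118.6° A.
Step 7 — Complex power: S = V·I* = 0.1414 + j0.4811 VA.
Step 8 — Real power: P = Re(S) = 0.1414 W.
Step 9 — Reactive power: Q = Im(S) = 0.4811 VAR.
Step 10 — Apparent power: |S| = 0.5014 VA.
Step 11 — Power factor: PF = P/|S| = 0.2819 (lagging).

(a) P = 0.1414 W  (b) Q = 0.4811 VAR  (c) S = 0.5014 VA  (d) PF = 0.2819 (lagging)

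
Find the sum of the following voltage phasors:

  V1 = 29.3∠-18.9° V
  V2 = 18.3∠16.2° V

Step 1 — Convert each phasor to rectangular form:
  V1 = 29.3·(cos(-18.9°) + j·sin(-18.9°)) = 27.72 - j9.491 V
  V2 = 18.3·(cos(16.2°) + j·sin(16.2°)) = 17.57 + j5.106 V
Step 2 — Sum components: V_total = 45.29 - j4.385 V.
Step 3 — Convert to polar: |V_total| = 45.51 V, ∠V_total = -5.5°.

V_total = 45.51∠-5.5° V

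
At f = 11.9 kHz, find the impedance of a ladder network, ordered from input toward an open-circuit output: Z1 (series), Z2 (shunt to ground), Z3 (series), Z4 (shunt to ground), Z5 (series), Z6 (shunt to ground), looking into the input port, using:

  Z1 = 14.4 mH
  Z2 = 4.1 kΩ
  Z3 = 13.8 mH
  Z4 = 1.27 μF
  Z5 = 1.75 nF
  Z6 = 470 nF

Step 1 — Angular frequency: ω = 2π·f = 2π·1.19e+04 = 7.477e+04 rad/s.
Step 2 — Component impedances:
  Z1: Z = jωL = j·7.477e+04·0.0144 = 0 + j1077 Ω
  Z2: Z = R = 4100 Ω
  Z3: Z = jωL = j·7.477e+04·0.0138 = 0 + j1032 Ω
  Z4: Z = 1/(jωC) = -j/(ω·C) = 0 - j10.53 Ω
  Z5: Z = 1/(jωC) = -j/(ω·C) = 0 - j7642 Ω
  Z6: Z = 1/(jωC) = -j/(ω·C) = 0 - j28.46 Ω
Step 3 — Ladder network (open output): work backward from the far end, alternating series and parallel combinations. Z_in = 239.5 + j2038 Ω = 2052∠83.3° Ω.

Z = 239.5 + j2038 Ω = 2052∠83.3° Ω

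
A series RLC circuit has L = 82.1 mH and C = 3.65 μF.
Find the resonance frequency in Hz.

Step 1 — Resonance condition Im(Z)=0 gives ω₀ = 1/√(LC).
Step 2 — ω₀ = 1/√(0.0821·3.65e-06) = 1827 rad/s.
Step 3 — f₀ = ω₀/(2π) = 290.7 Hz.

f₀ = 290.7 Hz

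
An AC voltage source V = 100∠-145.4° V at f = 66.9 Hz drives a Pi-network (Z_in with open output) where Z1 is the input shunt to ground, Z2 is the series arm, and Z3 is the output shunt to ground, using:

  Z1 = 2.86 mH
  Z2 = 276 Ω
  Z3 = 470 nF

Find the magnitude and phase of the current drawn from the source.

Step 1 — Angular frequency: ω = 2π·f = 2π·66.9 = 420.3 rad/s.
Step 2 — Component impedances:
  Z1: Z = jωL = j·420.3·0.00286 = 0 + j1.202 Ω
  Z2: Z = R = 276 Ω
  Z3: Z = 1/(jωC) = -j/(ω·C) = 0 - j5062 Ω
Step 3 — With open output, the series arm Z2 and the output shunt Z3 appear in series to ground: Z2 + Z3 = 276 - j5062 Ω.
Step 4 — Parallel with input shunt Z1: Z_in = Z1 || (Z2 + Z3) = 1.553e-05 + j1.202 Ω = 1.202∠90.0° Ω.
Step 5 — Source phasor: V = 100∠-145.4° V = -82.31 - j56.78 V.
Step 6 — Ohm's law: I = V / Z_total = (-82.31 - j56.78) / (1.553e-05 + j1.202) = -47.22 + j68.45 A.
Step 7 — Convert to polar: |I| = 83.16 A, ∠I = 124.6°.

I = 83.16∠124.6° A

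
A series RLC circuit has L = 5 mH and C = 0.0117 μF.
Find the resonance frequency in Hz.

Step 1 — Resonance condition Im(Z)=0 gives ω₀ = 1/√(LC).
Step 2 — ω₀ = 1/√(0.005·1.17e-08) = 1.307e+05 rad/s.
Step 3 — f₀ = ω₀/(2π) = 2.081e+04 Hz.

f₀ = 2.081e+04 Hz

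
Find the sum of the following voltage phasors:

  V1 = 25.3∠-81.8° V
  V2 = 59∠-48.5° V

Step 1 — Convert each phasor to rectangular form:
  V1 = 25.3·(cos(-81.8°) + j·sin(-81.8°)) = 3.609 - j25.04 V
  V2 = 59·(cos(-48.5°) + j·sin(-48.5°)) = 39.09 - j44.19 V
Step 2 — Sum components: V_total = 42.7 - j69.23 V.
Step 3 — Convert to polar: |V_total| = 81.34 V, ∠V_total = -58.3°.

V_total = 81.34∠-58.3° V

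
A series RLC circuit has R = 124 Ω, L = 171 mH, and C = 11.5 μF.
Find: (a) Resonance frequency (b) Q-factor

Step 1 — Resonance condition Im(Z)=0 gives ω₀ = 1/√(LC).
Step 2 — ω₀ = 1/√(0.171·1.15e-05) = 713.1 rad/s.
Step 3 — f₀ = ω₀/(2π) = 113.5 Hz.
Step 4 — Series Q: Q = ω₀L/R = 713.1·0.171/124 = 0.9834.

(a) f₀ = 113.5 Hz  (b) Q = 0.9834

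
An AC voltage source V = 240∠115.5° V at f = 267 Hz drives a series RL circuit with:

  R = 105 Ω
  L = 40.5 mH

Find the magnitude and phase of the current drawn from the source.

Step 1 — Angular frequency: ω = 2π·f = 2π·267 = 1678 rad/s.
Step 2 — Component impedances:
  R: Z = R = 105 Ω
  L: Z = jωL = j·1678·0.0405 = 0 + j67.94 Ω
Step 3 — Series combination: Z_total = R + L = 105 + j67.94 Ω = 125.1∠32.9° Ω.
Step 4 — Source phasor: V = 240∠115.5° V = -103.3 + j216.6 V.
Step 5 — Ohm's law: I = V / Z_total = (-103.3 + j216.6) / (105 + j67.94) = 0.2474 + j1.903 A.
Step 6 — Convert to polar: |I| = 1.919 A, ∠I = 82.6°.

I = 1.919∠82.6° A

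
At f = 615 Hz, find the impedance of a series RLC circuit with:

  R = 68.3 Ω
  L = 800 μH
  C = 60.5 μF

Step 1 — Angular frequency: ω = 2π·f = 2π·615 = 3864 rad/s.
Step 2 — Component impedances:
  R: Z = R = 68.3 Ω
  L: Z = jωL = j·3864·0.0008 = 0 + j3.091 Ω
  C: Z = 1/(jωC) = -j/(ω·C) = 0 - j4.277 Ω
Step 3 — Series combination: Z_total = R + L + C = 68.3 - j1.186 Ω = 68.31∠-1.0° Ω.

Z = 68.3 - j1.186 Ω = 68.31∠-1.0° Ω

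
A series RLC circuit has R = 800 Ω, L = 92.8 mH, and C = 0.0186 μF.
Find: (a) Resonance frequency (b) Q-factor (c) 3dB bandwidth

Step 1 — Resonance: ω₀ = 1/√(LC) = 1/√(0.0928·1.86e-08) = 2.407e+04 rad/s.
Step 2 — f₀ = ω₀/(2π) = 3831 Hz.
Step 3 — Series Q: Q = ω₀L/R = 2.407e+04·0.0928/800 = 2.792.
Step 4 — Bandwidth: Δω = ω₀/Q = 8621 rad/s; BW = Δω/(2π) = 1372 Hz.

(a) f₀ = 3831 Hz  (b) Q = 2.792  (c) BW = 1372 Hz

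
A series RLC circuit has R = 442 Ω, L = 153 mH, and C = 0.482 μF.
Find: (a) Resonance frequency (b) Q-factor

Step 1 — Resonance condition Im(Z)=0 gives ω₀ = 1/√(LC).
Step 2 — ω₀ = 1/√(0.153·4.82e-07) = 3682 rad/s.
Step 3 — f₀ = ω₀/(2π) = 586.1 Hz.
Step 4 — Series Q: Q = ω₀L/R = 3682·0.153/442 = 1.275.

(a) f₀ = 586.1 Hz  (b) Q = 1.275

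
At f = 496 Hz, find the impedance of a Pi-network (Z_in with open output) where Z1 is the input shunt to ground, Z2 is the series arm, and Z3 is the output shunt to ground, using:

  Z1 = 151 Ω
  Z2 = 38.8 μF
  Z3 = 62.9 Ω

Step 1 — Angular frequency: ω = 2π·f = 2π·496 = 3116 rad/s.
Step 2 — Component impedances:
  Z1: Z = R = 151 Ω
  Z2: Z = 1/(jωC) = -j/(ω·C) = 0 - j8.27 Ω
  Z3: Z = R = 62.9 Ω
Step 3 — With open output, the series arm Z2 and the output shunt Z3 appear in series to ground: Z2 + Z3 = 62.9 - j8.27 Ω.
Step 4 — Parallel with input shunt Z1: Z_in = Z1 || (Z2 + Z3) = 44.56 - j4.115 Ω = 44.75∠-5.3° Ω.

Z = 44.56 - j4.115 Ω = 44.75∠-5.3° Ω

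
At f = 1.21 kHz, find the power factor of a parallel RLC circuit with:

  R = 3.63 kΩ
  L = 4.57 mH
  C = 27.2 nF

Step 1 — Angular frequency: ω = 2π·f = 2π·1210 = 7603 rad/s.
Step 2 — Component impedances:
  R: Z = R = 3630 Ω
  L: Z = jωL = j·7603·0.00457 = 0 + j34.74 Ω
  C: Z = 1/(jωC) = -j/(ω·C) = 0 - j4836 Ω
Step 3 — Parallel combination: 1/Z_total = 1/R + 1/L + 1/C; Z_total = 0.3373 + j34.99 Ω = 34.99∠89.4° Ω.
Step 4 — Power factor: PF = cos(φ) = Re(Z)/|Z| = 0.3373/34.99 = 0.00964.
Step 5 — Type: Im(Z) = 34.99 ⇒ lagging (phase φ = 89.4°).

PF = 0.00964 (lagging, φ = 89.4°)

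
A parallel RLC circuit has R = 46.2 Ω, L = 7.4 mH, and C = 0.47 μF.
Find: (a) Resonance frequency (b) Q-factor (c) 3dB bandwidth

Step 1 — Resonance: ω₀ = 1/√(LC) = 1/√(0.0074·4.7e-07) = 1.696e+04 rad/s.
Step 2 — f₀ = ω₀/(2π) = 2699 Hz.
Step 3 — Parallel Q: Q = R/(ω₀L) = 46.2/(1.696e+04·0.0074) = 0.3682.
Step 4 — Bandwidth: Δω = ω₀/Q = 4.605e+04 rad/s; BW = Δω/(2π) = 7330 Hz.

(a) f₀ = 2699 Hz  (b) Q = 0.3682  (c) BW = 7330 Hz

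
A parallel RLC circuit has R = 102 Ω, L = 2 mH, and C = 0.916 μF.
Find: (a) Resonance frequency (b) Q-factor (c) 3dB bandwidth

Step 1 — Resonance: ω₀ = 1/√(LC) = 1/√(0.002·9.16e-07) = 2.336e+04 rad/s.
Step 2 — f₀ = ω₀/(2π) = 3718 Hz.
Step 3 — Parallel Q: Q = R/(ω₀L) = 102/(2.336e+04·0.002) = 2.183.
Step 4 — Bandwidth: Δω = ω₀/Q = 1.07e+04 rad/s; BW = Δω/(2π) = 1703 Hz.

(a) f₀ = 3718 Hz  (b) Q = 2.183  (c) BW = 1703 Hz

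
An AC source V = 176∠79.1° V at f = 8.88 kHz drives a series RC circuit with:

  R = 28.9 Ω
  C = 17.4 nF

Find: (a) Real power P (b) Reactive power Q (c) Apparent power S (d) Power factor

Step 1 — Angular frequency: ω = 2π·f = 2π·8880 = 5.579e+04 rad/s.
Step 2 — Component impedances:
  R: Z = R = 28.9 Ω
  C: Z = 1/(jωC) = -j/(ω·C) = 0 - j1030 Ω
Step 3 — Series combination: Z_total = R + C = 28.9 - j1030 Ω = 1030∠-88.4° Ω.
Step 4 — Source phasor: V = 176∠79.1° V = 33.28 + j172.8 V.
Step 5 — Current: I = V / Z = -0.1667 + j0.03699 A = 0.1708∠167.5° A.
Step 6 — Complex power: S = V·I* = 0.8431 - j30.05 VA.
Step 7 — Real power: P = Re(S) = 0.8431 W.
Step 8 — Reactive power: Q = Im(S) = -30.05 VAR.
Step 9 — Apparent power: |S| = 30.06 VA.
Step 10 — Power factor: PF = P/|S| = 0.02805 (leading).

(a) P = 0.8431 W  (b) Q = -30.05 VAR  (c) S = 30.06 VA  (d) PF = 0.02805 (leading)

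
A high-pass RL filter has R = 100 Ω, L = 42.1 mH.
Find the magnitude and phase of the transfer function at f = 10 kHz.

Step 1 — Angular frequency: ω = 2π·1e+04 = 6.283e+04 rad/s.
Step 2 — Transfer function: H(jω) = jωL/(R + jωL).
Step 3 — Numerator jωL = j·2645; denominator R + jωL = 100 + j2645.
Step 4 — H = 0.9986 + j0.03775.
Step 5 — Magnitude: |H| = 0.9993 (-0.0 dB); phase: φ = 2.2°.

|H| = 0.9993 (-0.0 dB), φ = 2.2°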